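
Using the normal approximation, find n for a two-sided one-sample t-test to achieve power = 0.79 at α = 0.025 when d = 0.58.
n = 28

Sample size formula (one-sample t-test, normal approximation):
n = ((z_{α/2} + z_β) / d)²

z_{α/2} = 2.241 (for α = 0.025, two-sided)
z_β = 0.806 (for power = 0.79)
d = 0.58

n = ((2.241 + 0.806) / 0.58)²
n = (5.253)²
n ≈ 27.59
Round up to the next whole number: n = 28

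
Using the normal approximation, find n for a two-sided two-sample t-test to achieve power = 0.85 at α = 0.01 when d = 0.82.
n = 39 per group

Sample size formula (two-sample t-test, normal approximation):
n = 2 · ((z_{α/2} + z_β) / d)²

z_{α/2} = 2.576 (for α = 0.01, two-sided)
z_β = 1.036 (for power = 0.85)
d = 0.82

n = 2 · ((2.576 + 1.036) / 0.82)²
n = 2 · (4.405)²
n ≈ 38.81
Round up to the next whole number: n = 39 per group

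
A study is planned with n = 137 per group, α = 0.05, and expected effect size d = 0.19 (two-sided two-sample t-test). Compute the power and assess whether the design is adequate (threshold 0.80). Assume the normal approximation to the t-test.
Power ≈ 0.35; the study is underpowered (power < 0.80)

Power calculation (two-sample t-test, normal approximation):
z_β = d · √(n/2) - z_{α/2}
z_β = 0.19 · √(137/2) - 1.960
z_β = 0.19 · 8.276 - 1.960
z_β = -0.387

Power = Φ(z_β) = Φ(-0.387) ≈ 0.349

Effect size d = 0.19 is very small by Cohen's convention (0.2/0.5/0.8).

Threshold: power ≥ 0.80 is conventionally adequate.
Power ≈ 0.35 → the study is underpowered (power < 0.80).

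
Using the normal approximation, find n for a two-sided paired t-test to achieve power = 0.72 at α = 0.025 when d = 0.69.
n = 17 pairs

Sample size formula (paired t-test, normal approximation):
n = ((z_{α/2} + z_β) / d)²

z_{α/2} = 2.241 (for α = 0.025, two-sided)
z_β = 0.583 (for power = 0.72)
d = 0.69

n = ((2.241 + 0.583) / 0.69)²
n = (4.093)²
n ≈ 16.75
Round up to the next whole number: n = 17 pairs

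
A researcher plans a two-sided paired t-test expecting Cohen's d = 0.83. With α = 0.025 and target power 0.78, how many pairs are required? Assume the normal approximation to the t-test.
n = 14 pairs

Sample size formula (paired t-test, normal approximation):
n = ((z_{α/2} + z_β) / d)²

z_{α/2} = 2.241 (for α = 0.025, two-sided)
z_β = 0.772 (for power = 0.78)
d = 0.83

n = ((2.241 + 0.772) / 0.83)²
n = (3.630)²
n ≈ 13.18
Round up to the next whole number: n = 14 pairs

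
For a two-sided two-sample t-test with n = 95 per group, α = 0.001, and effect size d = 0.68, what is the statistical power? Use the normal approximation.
Power ≈ 0.92

Power calculation (two-sample t-test, normal approximation):
z_β = d · √(n/2) - z_{α/2}
z_β = 0.68 · √(95/2) - 3.291
z_β = 0.68 · 6.892 - 3.291
z_β = 1.396

Power = Φ(z_β) = Φ(1.396) ≈ 0.919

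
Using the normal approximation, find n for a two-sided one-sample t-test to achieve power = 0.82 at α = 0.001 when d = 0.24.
n = 308

Sample size formula (one-sample t-test, normal approximation):
n = ((z_{α/2} + z_β) / d)²

z_{α/2} = 3.291 (for α = 0.001, two-sided)
z_β = 0.915 (for power = 0.82)
d = 0.24

n = ((3.291 + 0.915) / 0.24)²
n = (17.525)²
n ≈ 307.13
Round up to the next whole number: n = 308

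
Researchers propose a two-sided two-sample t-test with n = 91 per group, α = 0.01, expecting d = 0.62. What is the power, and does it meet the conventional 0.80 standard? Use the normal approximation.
Power ≈ 0.95; the study is adequately powered (power ≥ 0.80)

Power calculation (two-sample t-test, normal approximation):
z_β = d · √(n/2) - z_{α/2}
z_β = 0.62 · √(91/2) - 2.576
z_β = 0.62 · 6.745 - 2.576
z_β = 1.606

Power = Φ(z_β) = Φ(1.606) ≈ 0.946

Effect size d = 0.62 is medium by Cohen's convention (0.2/0.5/0.8).

Threshold: power ≥ 0.80 is conventionally adequate.
Power ≈ 0.95 → the study is adequately powered (power ≥ 0.80).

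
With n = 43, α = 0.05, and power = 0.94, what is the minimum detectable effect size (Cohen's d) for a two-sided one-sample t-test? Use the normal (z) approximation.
d ≈ 0.54

Minimum detectable effect (one-sample t-test, normal approximation):
d = (z_{α/2} + z_β) / √n
d = (1.960 + 1.555) / √43
d = 3.515 / 6.557
d ≈ 0.54

By Cohen's convention (0.2 small / 0.5 medium / 0.8 large): medium effect.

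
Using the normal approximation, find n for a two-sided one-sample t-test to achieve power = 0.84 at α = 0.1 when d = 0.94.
n = 8

Sample size formula (one-sample t-test, normal approximation):
n = ((z_{α/2} + z_β) / d)²

z_{α/2} = 1.645 (for α = 0.1, two-sided)
z_β = 0.994 (for power = 0.84)
d = 0.94

n = ((1.645 + 0.994) / 0.94)²
n = (2.807)²
n ≈ 7.88
Round up to the next whole number: n = 8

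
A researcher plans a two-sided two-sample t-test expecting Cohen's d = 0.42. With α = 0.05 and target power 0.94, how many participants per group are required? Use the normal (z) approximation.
n = 141 per group

Sample size formula (two-sample t-test, normal approximation):
n = 2 · ((z_{α/2} + z_β) / d)²

z_{α/2} = 1.960 (for α = 0.05, two-sided)
z_β = 1.555 (for power = 0.94)
d = 0.42

n = 2 · ((1.960 + 1.555) / 0.42)²
n = 2 · (8.369)²
n ≈ 140.08
Round up to the next whole number: n = 141 per group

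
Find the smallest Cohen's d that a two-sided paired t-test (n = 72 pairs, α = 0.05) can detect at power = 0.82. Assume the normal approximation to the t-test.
d ≈ 0.34

Minimum detectable effect (paired t-test, normal approximation):
d = (z_{α/2} + z_β) / √n
d = (1.960 + 0.915) / √72
d = 2.875 / 8.485
d ≈ 0.34

By Cohen's convention (0.2 small / 0.5 medium / 0.8 large): small effect.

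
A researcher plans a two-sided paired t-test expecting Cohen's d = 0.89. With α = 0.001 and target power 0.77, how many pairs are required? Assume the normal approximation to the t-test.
n = 21 pairs

Sample size formula (paired t-test, normal approximation):
n = ((z_{α/2} + z_β) / d)²

z_{α/2} = 3.291 (for α = 0.001, two-sided)
z_β = 0.739 (for power = 0.77)
d = 0.89

n = ((3.291 + 0.739) / 0.89)²
n = (4.528)²
n ≈ 20.50
Round up to the next whole number: n = 21 pairs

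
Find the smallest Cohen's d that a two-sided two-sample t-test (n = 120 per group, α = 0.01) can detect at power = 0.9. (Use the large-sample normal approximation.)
d ≈ 0.50

Minimum detectable effect (two-sample t-test, normal approximation):
d = (z_{α/2} + z_β) / √(n/2)
d = (2.576 + 1.282) / √(120/2)
d = 3.857 / 7.746
d ≈ 0.50

By Cohen's convention (0.2 small / 0.5 medium / 0.8 large): medium effect.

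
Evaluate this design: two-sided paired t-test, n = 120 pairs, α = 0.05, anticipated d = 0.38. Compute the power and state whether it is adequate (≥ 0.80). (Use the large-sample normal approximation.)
Power ≈ 0.99; the study is adequately powered (power ≥ 0.80)

Power calculation (paired t-test, normal approximation):
z_β = d · √n - z_{α/2}
z_β = 0.38 · √120 - 1.960
z_β = 0.38 · 10.954 - 1.960
z_β = 2.203

Power = Φ(z_β) = Φ(2.203) ≈ 0.986

Effect size d = 0.38 is small by Cohen's convention (0.2/0.5/0.8).

Threshold: power ≥ 0.80 is conventionally adequate.
Power ≈ 0.99 → the study is adequately powered (power ≥ 0.80).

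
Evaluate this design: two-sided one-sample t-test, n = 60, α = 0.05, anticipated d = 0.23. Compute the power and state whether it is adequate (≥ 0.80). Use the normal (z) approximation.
Power ≈ 0.43; the study is underpowered (power < 0.80)

Power calculation (one-sample t-test, normal approximation):
z_β = d · √n - z_{α/2}
z_β = 0.23 · √60 - 1.960
z_β = 0.23 · 7.746 - 1.960
z_β = -0.178

Power = Φ(z_β) = Φ(-0.178) ≈ 0.429

Effect size d = 0.23 is small by Cohen's convention (0.2/0.5/0.8).

Threshold: power ≥ 0.80 is conventionally adequate.
Power ≈ 0.43 → the study is underpowered (power < 0.80).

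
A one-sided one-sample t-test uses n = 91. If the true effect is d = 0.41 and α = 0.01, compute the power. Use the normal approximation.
Power ≈ 0.94

Power calculation (one-sample t-test, normal approximation):
z_β = d · √n - z_α
z_β = 0.41 · √91 - 2.326
z_β = 0.41 · 9.539 - 2.326
z_β = 1.585

Power = Φ(z_β) = Φ(1.585) ≈ 0.943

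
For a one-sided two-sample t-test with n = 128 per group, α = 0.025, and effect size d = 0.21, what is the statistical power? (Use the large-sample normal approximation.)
Power ≈ 0.39

Power calculation (two-sample t-test, normal approximation):
z_β = d · √(n/2) - z_α
z_β = 0.21 · √(128/2) - 1.960
z_β = 0.21 · 8.000 - 1.960
z_β = -0.280

Power = Φ(z_β) = Φ(-0.280) ≈ 0.390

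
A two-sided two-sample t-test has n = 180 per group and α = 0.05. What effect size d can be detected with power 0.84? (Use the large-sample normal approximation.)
d ≈ 0.31

Minimum detectable effect (two-sample t-test, normal approximation):
d = (z_{α/2} + z_β) / √(n/2)
d = (1.960 + 0.994) / √(180/2)
d = 2.954 / 9.487
d ≈ 0.31

By Cohen's convention (0.2 small / 0.5 medium / 0.8 large): small effect.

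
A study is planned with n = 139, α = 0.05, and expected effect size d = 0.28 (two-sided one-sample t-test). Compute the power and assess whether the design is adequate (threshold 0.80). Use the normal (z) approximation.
Power ≈ 0.91; the study is adequately powered (power ≥ 0.80)

Power calculation (one-sample t-test, normal approximation):
z_β = d · √n - z_{α/2}
z_β = 0.28 · √139 - 1.960
z_β = 0.28 · 11.790 - 1.960
z_β = 1.341

Power = Φ(z_β) = Φ(1.341) ≈ 0.910

Effect size d = 0.28 is small by Cohen's convention (0.2/0.5/0.8).

Threshold: power ≥ 0.80 is conventionally adequate.
Power ≈ 0.91 → the study is adequately powered (power ≥ 0.80).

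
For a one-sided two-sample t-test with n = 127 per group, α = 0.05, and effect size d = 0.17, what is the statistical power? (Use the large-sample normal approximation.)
Power ≈ 0.39

Power calculation (two-sample t-test, normal approximation):
z_β = d · √(n/2) - z_α
z_β = 0.17 · √(127/2) - 1.645
z_β = 0.17 · 7.969 - 1.645
z_β = -0.290

Power = Φ(z_β) = Φ(-0.290) ≈ 0.386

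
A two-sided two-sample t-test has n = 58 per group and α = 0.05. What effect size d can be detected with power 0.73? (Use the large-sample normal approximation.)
d ≈ 0.48

Minimum detectable effect (two-sample t-test, normal approximation):
d = (z_{α/2} + z_β) / √(n/2)
d = (1.960 + 0.613) / √(58/2)
d = 2.573 / 5.385
d ≈ 0.48

By Cohen's convention (0.2 small / 0.5 medium / 0.8 large): small effect.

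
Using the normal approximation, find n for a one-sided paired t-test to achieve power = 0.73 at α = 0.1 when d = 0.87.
n = 5 pairs

Sample size formula (paired t-test, normal approximation):
n = ((z_α + z_β) / d)²

z_α = 1.282 (for α = 0.1, one-sided)
z_β = 0.613 (for power = 0.73)
d = 0.87

n = ((1.282 + 0.613) / 0.87)²
n = (2.178)²
n ≈ 4.74
Round up to the next whole number: n = 5 pairs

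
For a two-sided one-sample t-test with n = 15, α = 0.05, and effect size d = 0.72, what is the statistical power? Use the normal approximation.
Power ≈ 0.80

Power calculation (one-sample t-test, normal approximation):
z_β = d · √n - z_{α/2}
z_β = 0.72 · √15 - 1.960
z_β = 0.72 · 3.873 - 1.960
z_β = 0.829

Power = Φ(z_β) = Φ(0.829) ≈ 0.796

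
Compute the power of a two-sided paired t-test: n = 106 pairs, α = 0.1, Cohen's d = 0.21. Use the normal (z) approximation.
Power ≈ 0.70

Power calculation (paired t-test, normal approximation):
z_β = d · √n - z_{α/2}
z_β = 0.21 · √106 - 1.645
z_β = 0.21 · 10.296 - 1.645
z_β = 0.517

Power = Φ(z_β) = Φ(0.517) ≈ 0.698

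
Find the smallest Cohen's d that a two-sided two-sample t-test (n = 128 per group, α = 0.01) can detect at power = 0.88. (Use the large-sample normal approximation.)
d ≈ 0.47

Minimum detectable effect (two-sample t-test, normal approximation):
d = (z_{α/2} + z_β) / √(n/2)
d = (2.576 + 1.175) / √(128/2)
d = 3.751 / 8.000
d ≈ 0.47

By Cohen's convention (0.2 small / 0.5 medium / 0.8 large): small effect.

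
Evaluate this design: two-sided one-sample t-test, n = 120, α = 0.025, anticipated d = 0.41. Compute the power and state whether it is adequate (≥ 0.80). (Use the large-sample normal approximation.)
Power ≈ 0.99; the study is adequately powered (power ≥ 0.80)

Power calculation (one-sample t-test, normal approximation):
z_β = d · √n - z_{α/2}
z_β = 0.41 · √120 - 2.241
z_β = 0.41 · 10.954 - 2.241
z_β = 2.250

Power = Φ(z_β) = Φ(2.250) ≈ 0.988

Effect size d = 0.41 is small by Cohen's convention (0.2/0.5/0.8).

Threshold: power ≥ 0.80 is conventionally adequate.
Power ≈ 0.99 → the study is adequately powered (power ≥ 0.80).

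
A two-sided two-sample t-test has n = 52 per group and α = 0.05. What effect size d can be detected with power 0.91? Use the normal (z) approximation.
d ≈ 0.65

Minimum detectable effect (two-sample t-test, normal approximation):
d = (z_{α/2} + z_β) / √(n/2)
d = (1.960 + 1.341) / √(52/2)
d = 3.301 / 5.099
d ≈ 0.65

By Cohen's convention (0.2 small / 0.5 medium / 0.8 large): medium effect.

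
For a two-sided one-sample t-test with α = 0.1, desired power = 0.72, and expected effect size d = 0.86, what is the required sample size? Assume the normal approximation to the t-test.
n = 7

Sample size formula (one-sample t-test, normal approximation):
n = ((z_{α/2} + z_β) / d)²

z_{α/2} = 1.645 (for α = 0.1, two-sided)
z_β = 0.583 (for power = 0.72)
d = 0.86

n = ((1.645 + 0.583) / 0.86)²
n = (2.591)²
n ≈ 6.71
Round up to the next whole number: n = 7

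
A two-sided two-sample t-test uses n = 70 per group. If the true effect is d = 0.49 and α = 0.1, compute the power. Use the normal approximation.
Power ≈ 0.90

Power calculation (two-sample t-test, normal approximation):
z_β = d · √(n/2) - z_{α/2}
z_β = 0.49 · √(70/2) - 1.645
z_β = 0.49 · 5.916 - 1.645
z_β = 1.254

Power = Φ(z_β) = Φ(1.254) ≈ 0.895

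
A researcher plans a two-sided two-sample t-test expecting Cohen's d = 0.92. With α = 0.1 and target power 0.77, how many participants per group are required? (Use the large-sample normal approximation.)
n = 14 per group

Sample size formula (two-sample t-test, normal approximation):
n = 2 · ((z_{α/2} + z_β) / d)²

z_{α/2} = 1.645 (for α = 0.1, two-sided)
z_β = 0.739 (for power = 0.77)
d = 0.92

n = 2 · ((1.645 + 0.739) / 0.92)²
n = 2 · (2.591)²
n ≈ 13.43
Round up to the next whole number: n = 14 per group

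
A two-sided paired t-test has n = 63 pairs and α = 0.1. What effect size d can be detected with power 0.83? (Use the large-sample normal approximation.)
d ≈ 0.33

Minimum detectable effect (paired t-test, normal approximation):
d = (z_{α/2} + z_β) / √n
d = (1.645 + 0.954) / √63
d = 2.599 / 7.937
d ≈ 0.33

By Cohen's convention (0.2 small / 0.5 medium / 0.8 large): small effect.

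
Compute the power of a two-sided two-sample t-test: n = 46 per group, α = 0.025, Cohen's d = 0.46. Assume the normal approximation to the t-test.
Power ≈ 0.49

Power calculation (two-sample t-test, normal approximation):
z_β = d · √(n/2) - z_{α/2}
z_β = 0.46 · √(46/2) - 2.241
z_β = 0.46 · 4.796 - 2.241
z_β = -0.035

Power = Φ(z_β) = Φ(-0.035) ≈ 0.486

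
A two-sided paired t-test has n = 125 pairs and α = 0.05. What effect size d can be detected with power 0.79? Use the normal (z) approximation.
d ≈ 0.25

Minimum detectable effect (paired t-test, normal approximation):
d = (z_{α/2} + z_β) / √n
d = (1.960 + 0.806) / √125
d = 2.766 / 11.180
d ≈ 0.25

By Cohen's convention (0.2 small / 0.5 medium / 0.8 large): small effect.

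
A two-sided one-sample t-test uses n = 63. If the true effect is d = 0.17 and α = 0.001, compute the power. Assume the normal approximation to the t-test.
Power ≈ 0.03

Power calculation (one-sample t-test, normal approximation):
z_β = d · √n - z_{α/2}
z_β = 0.17 · √63 - 3.291
z_β = 0.17 · 7.937 - 3.291
z_β = -1.941

Power = Φ(z_β) = Φ(-1.941) ≈ 0.026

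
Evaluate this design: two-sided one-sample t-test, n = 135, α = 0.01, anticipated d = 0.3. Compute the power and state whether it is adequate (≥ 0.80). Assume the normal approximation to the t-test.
Power ≈ 0.82; the study is adequately powered (power ≥ 0.80)

Power calculation (one-sample t-test, normal approximation):
z_β = d · √n - z_{α/2}
z_β = 0.3 · √135 - 2.576
z_β = 0.3 · 11.619 - 2.576
z_β = 0.910

Power = Φ(z_β) = Φ(0.910) ≈ 0.819

Effect size d = 0.3 is small by Cohen's convention (0.2/0.5/0.8).

Threshold: power ≥ 0.80 is conventionally adequate.
Power ≈ 0.82 → the study is adequately powered (power ≥ 0.80).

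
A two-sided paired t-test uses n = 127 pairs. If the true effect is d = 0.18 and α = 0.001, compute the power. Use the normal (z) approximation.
Power ≈ 0.10

Power calculation (paired t-test, normal approximation):
z_β = d · √n - z_{α/2}
z_β = 0.18 · √127 - 3.291
z_β = 0.18 · 11.269 - 3.291
z_β = -1.262

Power = Φ(z_β) = Φ(-1.262) ≈ 0.103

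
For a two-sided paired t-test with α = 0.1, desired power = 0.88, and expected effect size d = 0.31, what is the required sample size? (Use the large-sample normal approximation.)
n = 83 pairs

Sample size formula (paired t-test, normal approximation):
n = ((z_{α/2} + z_β) / d)²

z_{α/2} = 1.645 (for α = 0.1, two-sided)
z_β = 1.175 (for power = 0.88)
d = 0.31

n = ((1.645 + 1.175) / 0.31)²
n = (9.097)²
n ≈ 82.76
Round up to the next whole number: n = 83 pairs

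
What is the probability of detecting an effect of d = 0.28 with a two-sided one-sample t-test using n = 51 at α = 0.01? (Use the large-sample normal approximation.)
Power ≈ 0.28

Power calculation (one-sample t-test, normal approximation):
z_β = d · √n - z_{α/2}
z_β = 0.28 · √51 - 2.576
z_β = 0.28 · 7.141 - 2.576
z_β = -0.576

Power = Φ(z_β) = Φ(-0.576) ≈ 0.282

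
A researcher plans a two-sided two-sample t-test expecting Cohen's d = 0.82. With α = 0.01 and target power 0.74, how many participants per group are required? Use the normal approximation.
n = 31 per group

Sample size formula (two-sample t-test, normal approximation):
n = 2 · ((z_{α/2} + z_β) / d)²

z_{α/2} = 2.576 (for α = 0.01, two-sided)
z_β = 0.643 (for power = 0.74)
d = 0.82

n = 2 · ((2.576 + 0.643) / 0.82)²
n = 2 · (3.926)²
n ≈ 30.83
Round up to the next whole number: n = 31 per group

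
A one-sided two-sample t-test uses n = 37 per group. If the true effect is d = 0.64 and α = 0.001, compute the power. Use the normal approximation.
Power ≈ 0.37

Power calculation (two-sample t-test, normal approximation):
z_β = d · √(n/2) - z_α
z_β = 0.64 · √(37/2) - 3.090
z_β = 0.64 · 4.301 - 3.090
z_β = -0.337

Power = Φ(z_β) = Φ(-0.337) ≈ 0.368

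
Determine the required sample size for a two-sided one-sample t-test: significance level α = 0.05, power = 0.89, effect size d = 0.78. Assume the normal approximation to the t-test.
n = 17

Sample size formula (one-sample t-test, normal approximation):
n = ((z_{α/2} + z_β) / d)²

z_{α/2} = 1.960 (for α = 0.05, two-sided)
z_β = 1.227 (for power = 0.89)
d = 0.78

n = ((1.960 + 1.227) / 0.78)²
n = (4.086)²
n ≈ 16.70
Round up to the next whole number: n = 17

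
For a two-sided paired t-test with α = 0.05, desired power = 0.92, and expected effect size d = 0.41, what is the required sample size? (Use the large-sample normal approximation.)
n = 68 pairs

Sample size formula (paired t-test, normal approximation):
n = ((z_{α/2} + z_β) / d)²

z_{α/2} = 1.960 (for α = 0.05, two-sided)
z_β = 1.405 (for power = 0.92)
d = 0.41

n = ((1.960 + 1.405) / 0.41)²
n = (8.207)²
n ≈ 67.35
Round up to the next whole number: n = 68 pairs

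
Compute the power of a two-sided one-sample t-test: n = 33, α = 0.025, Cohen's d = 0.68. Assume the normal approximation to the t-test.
Power ≈ 0.95

Power calculation (one-sample t-test, normal approximation):
z_β = d · √n - z_{α/2}
z_β = 0.68 · √33 - 2.241
z_β = 0.68 · 5.745 - 2.241
z_β = 1.665

Power = Φ(z_β) = Φ(1.665) ≈ 0.952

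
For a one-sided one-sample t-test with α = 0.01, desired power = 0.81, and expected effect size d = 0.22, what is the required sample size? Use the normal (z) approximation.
n = 213

Sample size formula (one-sample t-test, normal approximation):
n = ((z_α + z_β) / d)²

z_α = 2.326 (for α = 0.01, one-sided)
z_β = 0.878 (for power = 0.81)
d = 0.22

n = ((2.326 + 0.878) / 0.22)²
n = (14.564)²
n ≈ 212.11
Round up to the next whole number: n = 213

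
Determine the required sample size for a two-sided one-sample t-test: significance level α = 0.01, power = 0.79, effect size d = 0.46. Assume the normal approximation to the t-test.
n = 55

Sample size formula (one-sample t-test, normal approximation):
n = ((z_{α/2} + z_β) / d)²

z_{α/2} = 2.576 (for α = 0.01, two-sided)
z_β = 0.806 (for power = 0.79)
d = 0.46

n = ((2.576 + 0.806) / 0.46)²
n = (7.352)²
n ≈ 54.05
Round up to the next whole number: n = 55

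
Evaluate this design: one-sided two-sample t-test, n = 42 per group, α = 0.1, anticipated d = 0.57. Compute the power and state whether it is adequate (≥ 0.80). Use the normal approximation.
Power ≈ 0.91; the study is adequately powered (power ≥ 0.80)

Power calculation (two-sample t-test, normal approximation):
z_β = d · √(n/2) - z_α
z_β = 0.57 · √(42/2) - 1.282
z_β = 0.57 · 4.583 - 1.282
z_β = 1.331

Power = Φ(z_β) = Φ(1.331) ≈ 0.908

Effect size d = 0.57 is medium by Cohen's convention (0.2/0.5/0.8).

Threshold: power ≥ 0.80 is conventionally adequate.
Power ≈ 0.91 → the study is adequately powered (power ≥ 0.80).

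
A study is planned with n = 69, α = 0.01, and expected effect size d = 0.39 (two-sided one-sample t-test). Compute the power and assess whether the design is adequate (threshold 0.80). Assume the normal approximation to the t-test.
Power ≈ 0.75; the study is underpowered (power < 0.80)

Power calculation (one-sample t-test, normal approximation):
z_β = d · √n - z_{α/2}
z_β = 0.39 · √69 - 2.576
z_β = 0.39 · 8.307 - 2.576
z_β = 0.664

Power = Φ(z_β) = Φ(0.664) ≈ 0.747

Effect size d = 0.39 is small by Cohen's convention (0.2/0.5/0.8).

Threshold: power ≥ 0.80 is conventionally adequate.
Power ≈ 0.75 → the study is underpowered (power < 0.80).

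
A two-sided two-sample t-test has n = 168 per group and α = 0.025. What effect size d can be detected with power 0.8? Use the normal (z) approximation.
d ≈ 0.34

Minimum detectable effect (two-sample t-test, normal approximation):
d = (z_{α/2} + z_β) / √(n/2)
d = (2.241 + 0.842) / √(168/2)
d = 3.083 / 9.165
d ≈ 0.34

By Cohen's convention (0.2 small / 0.5 medium / 0.8 large): small effect.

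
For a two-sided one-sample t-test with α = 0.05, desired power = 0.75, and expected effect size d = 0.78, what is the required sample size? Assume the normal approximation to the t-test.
n = 12

Sample size formula (one-sample t-test, normal approximation):
n = ((z_{α/2} + z_β) / d)²

z_{α/2} = 1.960 (for α = 0.05, two-sided)
z_β = 0.674 (for power = 0.75)
d = 0.78

n = ((1.960 + 0.674) / 0.78)²
n = (3.377)²
n ≈ 11.40
Round up to the next whole number: n = 12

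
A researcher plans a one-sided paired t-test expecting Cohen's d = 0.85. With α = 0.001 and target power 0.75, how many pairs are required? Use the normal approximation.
n = 20 pairs

Sample size formula (paired t-test, normal approximation):
n = ((z_α + z_β) / d)²

z_α = 3.090 (for α = 0.001, one-sided)
z_β = 0.674 (for power = 0.75)
d = 0.85

n = ((3.090 + 0.674) / 0.85)²
n = (4.428)²
n ≈ 19.61
Round up to the next whole number: n = 20 pairs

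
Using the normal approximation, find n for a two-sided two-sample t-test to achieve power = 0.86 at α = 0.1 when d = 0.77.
n = 26 per group

Sample size formula (two-sample t-test, normal approximation):
n = 2 · ((z_{α/2} + z_β) / d)²

z_{α/2} = 1.645 (for α = 0.1, two-sided)
z_β = 1.080 (for power = 0.86)
d = 0.77

n = 2 · ((1.645 + 1.080) / 0.77)²
n = 2 · (3.539)²
n ≈ 25.05
Round up to the next whole number: n = 26 per group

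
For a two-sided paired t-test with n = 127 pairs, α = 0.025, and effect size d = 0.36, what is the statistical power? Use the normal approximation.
Power ≈ 0.97

Power calculation (paired t-test, normal approximation):
z_β = d · √n - z_{α/2}
z_β = 0.36 · √127 - 2.241
z_β = 0.36 · 11.269 - 2.241
z_β = 1.816

Power = Φ(z_β) = Φ(1.816) ≈ 0.965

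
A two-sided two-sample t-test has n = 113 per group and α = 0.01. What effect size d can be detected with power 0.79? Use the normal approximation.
d ≈ 0.45

Minimum detectable effect (two-sample t-test, normal approximation):
d = (z_{α/2} + z_β) / √(n/2)
d = (2.576 + 0.806) / √(113/2)
d = 3.382 / 7.517
d ≈ 0.45

By Cohen's convention (0.2 small / 0.5 medium / 0.8 large): small effect.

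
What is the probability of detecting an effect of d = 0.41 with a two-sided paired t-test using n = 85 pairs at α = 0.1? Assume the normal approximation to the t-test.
Power ≈ 0.98

Power calculation (paired t-test, normal approximation):
z_β = d · √n - z_{α/2}
z_β = 0.41 · √85 - 1.645
z_β = 0.41 · 9.220 - 1.645
z_β = 2.135

Power = Φ(z_β) = Φ(2.135) ≈ 0.984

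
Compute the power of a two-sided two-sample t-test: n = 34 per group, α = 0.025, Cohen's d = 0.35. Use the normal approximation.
Power ≈ 0.21

Power calculation (two-sample t-test, normal approximation):
z_β = d · √(n/2) - z_{α/2}
z_β = 0.35 · √(34/2) - 2.241
z_β = 0.35 · 4.123 - 2.241
z_β = -0.798

Power = Φ(z_β) = Φ(-0.798) ≈ 0.212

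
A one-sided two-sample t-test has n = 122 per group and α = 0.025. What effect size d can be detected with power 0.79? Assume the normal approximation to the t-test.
d ≈ 0.35

Minimum detectable effect (two-sample t-test, normal approximation):
d = (z_α + z_β) / √(n/2)
d = (1.960 + 0.806) / √(122/2)
d = 2.766 / 7.810
d ≈ 0.35

By Cohen's convention (0.2 small / 0.5 medium / 0.8 large): small effect.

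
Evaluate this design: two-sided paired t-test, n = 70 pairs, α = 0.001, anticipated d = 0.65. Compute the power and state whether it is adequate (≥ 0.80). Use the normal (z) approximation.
Power ≈ 0.98; the study is adequately powered (power ≥ 0.80)

Power calculation (paired t-test, normal approximation):
z_β = d · √n - z_{α/2}
z_β = 0.65 · √70 - 3.291
z_β = 0.65 · 8.367 - 3.291
z_β = 2.148

Power = Φ(z_β) = Φ(2.148) ≈ 0.984

Effect size d = 0.65 is medium by Cohen's convention (0.2/0.5/0.8).

Threshold: power ≥ 0.80 is conventionally adequate.
Power ≈ 0.98 → the study is adequately powered (power ≥ 0.80).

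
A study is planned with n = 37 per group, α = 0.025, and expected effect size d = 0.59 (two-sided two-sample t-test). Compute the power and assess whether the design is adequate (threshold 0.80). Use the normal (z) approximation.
Power ≈ 0.62; the study is underpowered (power < 0.80)

Power calculation (two-sample t-test, normal approximation):
z_β = d · √(n/2) - z_{α/2}
z_β = 0.59 · √(37/2) - 2.241
z_β = 0.59 · 4.301 - 2.241
z_β = 0.296

Power = Φ(z_β) = Φ(0.296) ≈ 0.616

Effect size d = 0.59 is medium by Cohen's convention (0.2/0.5/0.8).

Threshold: power ≥ 0.80 is conventionally adequate.
Power ≈ 0.62 → the study is underpowered (power < 0.80).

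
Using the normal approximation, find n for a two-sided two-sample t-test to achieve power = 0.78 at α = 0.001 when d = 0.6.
n = 92 per group

Sample size formula (two-sample t-test, normal approximation):
n = 2 · ((z_{α/2} + z_β) / d)²

z_{α/2} = 3.291 (for α = 0.001, two-sided)
z_β = 0.772 (for power = 0.78)
d = 0.6

n = 2 · ((3.291 + 0.772) / 0.6)²
n = 2 · (6.772)²
n ≈ 91.72
Round up to the next whole number: n = 92 per group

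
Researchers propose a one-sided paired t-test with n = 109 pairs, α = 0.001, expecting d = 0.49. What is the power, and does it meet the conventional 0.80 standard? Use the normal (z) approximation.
Power ≈ 0.98; the study is adequately powered (power ≥ 0.80)

Power calculation (paired t-test, normal approximation):
z_β = d · √n - z_α
z_β = 0.49 · √109 - 3.090
z_β = 0.49 · 10.440 - 3.090
z_β = 2.026

Power = Φ(z_β) = Φ(2.026) ≈ 0.979

Effect size d = 0.49 is small by Cohen's convention (0.2/0.5/0.8).

Threshold: power ≥ 0.80 is conventionally adequate.
Power ≈ 0.98 → the study is adequately powered (power ≥ 0.80).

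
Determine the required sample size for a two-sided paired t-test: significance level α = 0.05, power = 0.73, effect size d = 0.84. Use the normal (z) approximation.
n = 10 pairs

Sample size formula (paired t-test, normal approximation):
n = ((z_{α/2} + z_β) / d)²

z_{α/2} = 1.960 (for α = 0.05, two-sided)
z_β = 0.613 (for power = 0.73)
d = 0.84

n = ((1.960 + 0.613) / 0.84)²
n = (3.063)²
n ≈ 9.38
Round up to the next whole number: n = 10 pairs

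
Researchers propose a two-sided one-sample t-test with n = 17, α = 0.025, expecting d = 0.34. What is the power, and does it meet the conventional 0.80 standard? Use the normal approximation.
Power ≈ 0.20; the study is underpowered (power < 0.80)

Power calculation (one-sample t-test, normal approximation):
z_β = d · √n - z_{α/2}
z_β = 0.34 · √17 - 2.241
z_β = 0.34 · 4.123 - 2.241
z_β = -0.840

Power = Φ(z_β) = Φ(-0.840) ≈ 0.201

Effect size d = 0.34 is small by Cohen's convention (0.2/0.5/0.8).

Threshold: power ≥ 0.80 is conventionally adequate.
Power ≈ 0.20 → the study is underpowered (power < 0.80).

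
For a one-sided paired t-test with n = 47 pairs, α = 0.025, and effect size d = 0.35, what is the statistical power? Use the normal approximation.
Power ≈ 0.67

Power calculation (paired t-test, normal approximation):
z_β = d · √n - z_α
z_β = 0.35 · √47 - 1.960
z_β = 0.35 · 6.856 - 1.960
z_β = 0.440

Power = Φ(z_β) = Φ(0.440) ≈ 0.670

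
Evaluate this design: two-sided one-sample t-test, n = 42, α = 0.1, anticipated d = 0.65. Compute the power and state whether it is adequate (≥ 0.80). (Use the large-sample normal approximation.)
Power ≈ 0.99; the study is adequately powered (power ≥ 0.80)

Power calculation (one-sample t-test, normal approximation):
z_β = d · √n - z_{α/2}
z_β = 0.65 · √42 - 1.645
z_β = 0.65 · 6.481 - 1.645
z_β = 2.568

Power = Φ(z_β) = Φ(2.568) ≈ 0.995

Effect size d = 0.65 is medium by Cohen's convention (0.2/0.5/0.8).

Threshold: power ≥ 0.80 is conventionally adequate.
Power ≈ 0.99 → the study is adequately powered (power ≥ 0.80).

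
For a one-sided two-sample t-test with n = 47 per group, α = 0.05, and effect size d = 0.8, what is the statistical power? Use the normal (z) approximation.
Power ≈ 0.99

Power calculation (two-sample t-test, normal approximation):
z_β = d · √(n/2) - z_α
z_β = 0.8 · √(47/2) - 1.645
z_β = 0.8 · 4.848 - 1.645
z_β = 2.233

Power = Φ(z_β) = Φ(2.233) ≈ 0.987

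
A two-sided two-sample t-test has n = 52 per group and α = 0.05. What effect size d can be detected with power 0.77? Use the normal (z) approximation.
d ≈ 0.53

Minimum detectable effect (two-sample t-test, normal approximation):
d = (z_{α/2} + z_β) / √(n/2)
d = (1.960 + 0.739) / √(52/2)
d = 2.699 / 5.099
d ≈ 0.53

By Cohen's convention (0.2 small / 0.5 medium / 0.8 large): medium effect.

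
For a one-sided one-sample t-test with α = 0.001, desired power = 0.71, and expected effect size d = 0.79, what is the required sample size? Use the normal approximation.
n = 22

Sample size formula (one-sample t-test, normal approximation):
n = ((z_α + z_β) / d)²

z_α = 3.090 (for α = 0.001, one-sided)
z_β = 0.553 (for power = 0.71)
d = 0.79

n = ((3.090 + 0.553) / 0.79)²
n = (4.611)²
n ≈ 21.26
Round up to the next whole number: n = 22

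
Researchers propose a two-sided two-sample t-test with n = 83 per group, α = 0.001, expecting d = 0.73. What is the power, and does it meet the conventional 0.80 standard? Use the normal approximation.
Power ≈ 0.92; the study is adequately powered (power ≥ 0.80)

Power calculation (two-sample t-test, normal approximation):
z_β = d · √(n/2) - z_{α/2}
z_β = 0.73 · √(83/2) - 3.291
z_β = 0.73 · 6.442 - 3.291
z_β = 1.412

Power = Φ(z_β) = Φ(1.412) ≈ 0.921

Effect size d = 0.73 is medium by Cohen's convention (0.2/0.5/0.8).

Threshold: power ≥ 0.80 is conventionally adequate.
Power ≈ 0.92 → the study is adequately powered (power ≥ 0.80).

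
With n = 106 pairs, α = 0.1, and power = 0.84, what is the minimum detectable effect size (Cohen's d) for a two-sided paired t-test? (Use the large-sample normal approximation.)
d ≈ 0.26

Minimum detectable effect (paired t-test, normal approximation):
d = (z_{α/2} + z_β) / √n
d = (1.645 + 0.994) / √106
d = 2.639 / 10.296
d ≈ 0.26

By Cohen's convention (0.2 small / 0.5 medium / 0.8 large): small effect.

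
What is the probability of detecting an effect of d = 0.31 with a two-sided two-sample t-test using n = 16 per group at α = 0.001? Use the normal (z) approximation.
Power ≈ 0.01

Power calculation (two-sample t-test, normal approximation):
z_β = d · √(n/2) - z_{α/2}
z_β = 0.31 · √(16/2) - 3.291
z_β = 0.31 · 2.828 - 3.291
z_β = -2.414

Power = Φ(z_β) = Φ(-2.414) ≈ 0.008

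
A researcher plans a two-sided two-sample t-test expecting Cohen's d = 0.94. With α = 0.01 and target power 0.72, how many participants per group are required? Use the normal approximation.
n = 23 per group

Sample size formula (two-sample t-test, normal approximation):
n = 2 · ((z_{α/2} + z_β) / d)²

z_{α/2} = 2.576 (for α = 0.01, two-sided)
z_β = 0.583 (for power = 0.72)
d = 0.94

n = 2 · ((2.576 + 0.583) / 0.94)²
n = 2 · (3.361)²
n ≈ 22.59
Round up to the next whole number: n = 23 per group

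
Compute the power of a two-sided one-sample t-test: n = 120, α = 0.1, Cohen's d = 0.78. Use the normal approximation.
Power ≈ 1.00

Power calculation (one-sample t-test, normal approximation):
z_β = d · √n - z_{α/2}
z_β = 0.78 · √120 - 1.645
z_β = 0.78 · 10.954 - 1.645
z_β = 6.900

Power = Φ(z_β) = Φ(6.900) ≈ 1.000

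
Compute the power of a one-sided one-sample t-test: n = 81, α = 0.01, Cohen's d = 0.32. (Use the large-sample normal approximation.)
Power ≈ 0.71

Power calculation (one-sample t-test, normal approximation):
z_β = d · √n - z_α
z_β = 0.32 · √81 - 2.326
z_β = 0.32 · 9.000 - 2.326
z_β = 0.554

Power = Φ(z_β) = Φ(0.554) ≈ 0.710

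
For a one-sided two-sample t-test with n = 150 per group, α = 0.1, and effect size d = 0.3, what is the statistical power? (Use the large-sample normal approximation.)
Power ≈ 0.91

Power calculation (two-sample t-test, normal approximation):
z_β = d · √(n/2) - z_α
z_β = 0.3 · √(150/2) - 1.282
z_β = 0.3 · 8.660 - 1.282
z_β = 1.317

Power = Φ(z_β) = Φ(1.317) ≈ 0.906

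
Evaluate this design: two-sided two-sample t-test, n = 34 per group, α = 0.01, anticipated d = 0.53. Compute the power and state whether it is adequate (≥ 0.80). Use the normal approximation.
Power ≈ 0.35; the study is underpowered (power < 0.80)

Power calculation (two-sample t-test, normal approximation):
z_β = d · √(n/2) - z_{α/2}
z_β = 0.53 · √(34/2) - 2.576
z_β = 0.53 · 4.123 - 2.576
z_β = -0.391

Power = Φ(z_β) = Φ(-0.391) ≈ 0.348

Effect size d = 0.53 is medium by Cohen's convention (0.2/0.5/0.8).

Threshold: power ≥ 0.80 is conventionally adequate.
Power ≈ 0.35 → the study is underpowered (power < 0.80).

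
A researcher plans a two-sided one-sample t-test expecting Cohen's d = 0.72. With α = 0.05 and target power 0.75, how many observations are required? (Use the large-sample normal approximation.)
n = 14

Sample size formula (one-sample t-test, normal approximation):
n = ((z_{α/2} + z_β) / d)²

z_{α/2} = 1.960 (for α = 0.05, two-sided)
z_β = 0.674 (for power = 0.75)
d = 0.72

n = ((1.960 + 0.674) / 0.72)²
n = (3.658)²
n ≈ 13.38
Round up to the next whole number: n = 14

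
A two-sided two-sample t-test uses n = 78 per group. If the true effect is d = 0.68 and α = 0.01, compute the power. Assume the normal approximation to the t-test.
Power ≈ 0.95

Power calculation (two-sample t-test, normal approximation):
z_β = d · √(n/2) - z_{α/2}
z_β = 0.68 · √(78/2) - 2.576
z_β = 0.68 · 6.245 - 2.576
z_β = 1.671

Power = Φ(z_β) = Φ(1.671) ≈ 0.953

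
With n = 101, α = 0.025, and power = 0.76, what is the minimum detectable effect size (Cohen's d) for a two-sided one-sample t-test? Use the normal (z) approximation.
d ≈ 0.29

Minimum detectable effect (one-sample t-test, normal approximation):
d = (z_{α/2} + z_β) / √n
d = (2.241 + 0.706) / √101
d = 2.948 / 10.050
d ≈ 0.29

By Cohen's convention (0.2 small / 0.5 medium / 0.8 large): small effect.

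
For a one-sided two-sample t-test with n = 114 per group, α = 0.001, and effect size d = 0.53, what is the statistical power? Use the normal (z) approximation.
Power ≈ 0.82

Power calculation (two-sample t-test, normal approximation):
z_β = d · √(n/2) - z_α
z_β = 0.53 · √(114/2) - 3.090
z_β = 0.53 · 7.550 - 3.090
z_β = 0.911

Power = Φ(z_β) = Φ(0.911) ≈ 0.819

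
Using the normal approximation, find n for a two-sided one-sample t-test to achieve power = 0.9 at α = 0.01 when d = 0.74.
n = 28

Sample size formula (one-sample t-test, normal approximation):
n = ((z_{α/2} + z_β) / d)²

z_{α/2} = 2.576 (for α = 0.01, two-sided)
z_β = 1.282 (for power = 0.9)
d = 0.74

n = ((2.576 + 1.282) / 0.74)²
n = (5.214)²
n ≈ 27.19
Round up to the next whole number: n = 28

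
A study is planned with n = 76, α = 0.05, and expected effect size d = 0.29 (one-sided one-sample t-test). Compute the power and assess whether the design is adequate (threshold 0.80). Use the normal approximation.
Power ≈ 0.81; the study is adequately powered (power ≥ 0.80)

Power calculation (one-sample t-test, normal approximation):
z_β = d · √n - z_α
z_β = 0.29 · √76 - 1.645
z_β = 0.29 · 8.718 - 1.645
z_β = 0.883

Power = Φ(z_β) = Φ(0.883) ≈ 0.811

Effect size d = 0.29 is small by Cohen's convention (0.2/0.5/0.8).

Threshold: power ≥ 0.80 is conventionally adequate.
Power ≈ 0.81 → the study is adequately powered (power ≥ 0.80).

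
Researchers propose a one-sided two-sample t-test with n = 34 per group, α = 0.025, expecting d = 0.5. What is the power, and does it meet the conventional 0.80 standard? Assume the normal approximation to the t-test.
Power ≈ 0.54; the study is underpowered (power < 0.80)

Power calculation (two-sample t-test, normal approximation):
z_β = d · √(n/2) - z_α
z_β = 0.5 · √(34/2) - 1.960
z_β = 0.5 · 4.123 - 1.960
z_β = 0.102

Power = Φ(z_β) = Φ(0.102) ≈ 0.540

Effect size d = 0.5 is medium by Cohen's convention (0.2/0.5/0.8).

Threshold: power ≥ 0.80 is conventionally adequate.
Power ≈ 0.54 → the study is underpowered (power < 0.80).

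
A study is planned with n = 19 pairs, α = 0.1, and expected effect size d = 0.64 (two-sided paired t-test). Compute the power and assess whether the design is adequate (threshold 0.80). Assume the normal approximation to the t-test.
Power ≈ 0.87; the study is adequately powered (power ≥ 0.80)

Power calculation (paired t-test, normal approximation):
z_β = d · √n - z_{α/2}
z_β = 0.64 · √19 - 1.645
z_β = 0.64 · 4.359 - 1.645
z_β = 1.145

Power = Φ(z_β) = Φ(1.145) ≈ 0.874

Effect size d = 0.64 is medium by Cohen's convention (0.2/0.5/0.8).

Threshold: power ≥ 0.80 is conventionally adequate.
Power ≈ 0.87 → the study is adequately powered (power ≥ 0.80).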